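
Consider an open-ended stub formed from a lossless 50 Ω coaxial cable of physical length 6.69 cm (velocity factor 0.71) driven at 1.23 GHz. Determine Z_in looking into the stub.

Z_in ≈ +j57.7 Ω

λ = v/f = 0.71·c / 1.23 GHz = 0.173 m
βl = 2π·l/λ = 2π × 0.386 = 139°
tan(βl) = -0.867
For an open-ended stub, Z_in = −jZ_0·cot(βl) = −jZ_0/tan(βl)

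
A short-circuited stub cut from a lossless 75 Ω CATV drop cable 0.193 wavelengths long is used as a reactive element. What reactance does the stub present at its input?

βl = 2π × 0.193 = 69.5°
tan(βl) = 2.67
For a short-circuited stub, Z_in = jZ_0·tan(βl)

X_in ≈ 200 Ω (inductive)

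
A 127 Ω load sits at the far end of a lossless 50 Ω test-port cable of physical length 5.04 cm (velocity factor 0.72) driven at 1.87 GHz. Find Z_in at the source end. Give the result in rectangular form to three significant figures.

Z_in ≈ 69.5 + j53.5 Ω

λ = v/f = 0.72·c / 1.87 GHz = 0.116 m
βl = 2π·l/λ = 2π × 0.436 = 157°
tan(βl) = tan(157°) = -0.423
Z_in = Z_0·(Z_L + jZ_0·tanβl)/(Z_0 + jZ_L·tanβl)
     = 50·(127 − j21.1)/(50 − j53.7)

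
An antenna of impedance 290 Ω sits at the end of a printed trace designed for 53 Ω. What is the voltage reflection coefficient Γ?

Γ = (Z_L − Z_0)/(Z_L + Z_0) = (290 − 53)/(290 + 53) = 237/343

Γ = 0.691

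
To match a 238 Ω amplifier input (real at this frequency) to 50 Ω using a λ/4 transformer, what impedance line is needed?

Z_qwt = √(Z_0·R_L) = √(50 × 238) = √11900

Z_qwt ≈ 109 Ω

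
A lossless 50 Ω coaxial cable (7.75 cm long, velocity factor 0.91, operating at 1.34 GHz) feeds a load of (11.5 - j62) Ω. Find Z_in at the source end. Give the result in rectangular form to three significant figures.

λ = v/f = 0.91·c / 1.34 GHz = 0.204 m
βl = 2π·l/λ = 2π × 0.38 = 137°
tan(βl) = tan(137°) = -0.934
Z_in = Z_0·(Z_L + jZ_0·tanβl)/(Z_0 + jZ_L·tanβl)
     = 50·(11.5 − j109)/(-7.93 − j10.7)

Z_in ≈ 302 + j276 Ω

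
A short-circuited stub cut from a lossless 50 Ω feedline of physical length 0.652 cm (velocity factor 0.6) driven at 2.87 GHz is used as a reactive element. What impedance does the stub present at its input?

Z_in ≈ +j38.3 Ω

λ = v/f = 0.6·c / 2.87 GHz = 0.0627 m
βl = 2π·l/λ = 2π × 0.104 = 37.4°
tan(βl) = 0.765
For a short-circuited stub, Z_in = jZ_0·tan(βl)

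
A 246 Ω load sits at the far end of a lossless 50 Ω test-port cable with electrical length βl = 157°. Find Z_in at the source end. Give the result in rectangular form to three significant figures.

tan(βl) = tan(157°) = -0.424
Z_in = Z_0·(Z_L + jZ_0·tanβl)/(Z_0 + jZ_L·tanβl)
     = 50·(246 − j21.2)/(50 − j104)

Z_in ≈ 54.1 + j91.9 Ω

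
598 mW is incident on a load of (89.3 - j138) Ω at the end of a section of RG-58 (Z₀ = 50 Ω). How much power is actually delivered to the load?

P_delivered ≈ 278 mW

|Γ| = |(39.3 − j138)/(139.3 − j138)| = 0.732
|Γ|² = 0.535
P_refl = |Γ|²·P_inc = 320 mW, P_del = (1 − |Γ|²)·P_inc = 278 mW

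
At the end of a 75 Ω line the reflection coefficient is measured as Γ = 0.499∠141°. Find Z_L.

Z_L ≈ 27.8 + j23.3 Ω

Z_L = Z_0·(1 + Γ)/(1 − Γ) = 75·(0.612 + j0.314)/(1.39 − j0.314)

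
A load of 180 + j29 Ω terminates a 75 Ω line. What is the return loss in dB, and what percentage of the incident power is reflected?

RL ≈ 7.44 dB; 18% of incident power reflected

Γ = (105 + j29)/(255 + j29), |Γ| = 0.424
RL = −20·log₁₀(0.424) = 7.44 dB
P_refl/P_inc = |Γ|² = 0.18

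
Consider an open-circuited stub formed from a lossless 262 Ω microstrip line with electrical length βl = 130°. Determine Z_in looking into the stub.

Z_in ≈ +j220 Ω

tan(βl) = -1.19
For an open-circuited stub, Z_in = −jZ_0·cot(βl) = −jZ_0/tan(βl)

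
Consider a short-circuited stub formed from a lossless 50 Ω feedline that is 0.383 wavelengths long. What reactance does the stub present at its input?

βl = 2π × 0.383 = 138°
tan(βl) = -0.904
For a short-circuited stub, Z_in = jZ_0·tan(βl)

X_in ≈ -45.2 Ω (capacitive)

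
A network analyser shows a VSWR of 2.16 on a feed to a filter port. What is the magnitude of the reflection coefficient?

|Γ| ≈ 0.367

|Γ| = (S − 1)/(S + 1) = (2.16 − 1)/(2.16 + 1) = 1.16/3.16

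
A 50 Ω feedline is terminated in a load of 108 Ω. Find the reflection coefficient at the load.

Γ = 0.367

Γ = (Z_L − Z_0)/(Z_L + Z_0) = (108 − 50)/(108 + 50) = 58/158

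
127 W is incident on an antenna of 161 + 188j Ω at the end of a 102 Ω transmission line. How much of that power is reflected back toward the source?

|Γ| = |(59 + j188)/(263 + j188)| = 0.609
|Γ|² = 0.371
P_refl = |Γ|²·P_inc = 47.2 W, P_del = (1 − |Γ|²)·P_inc = 79.8 W

P_reflected ≈ 47.2 W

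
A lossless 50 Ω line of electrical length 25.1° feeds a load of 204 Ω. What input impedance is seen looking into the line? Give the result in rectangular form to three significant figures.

Z_in ≈ 53.5 − j78.8 Ω

tan(βl) = tan(25.1°) = 0.468
Z_in = Z_0·(Z_L + jZ_0·tanβl)/(Z_0 + jZ_L·tanβl)
     = 50·(204 + j23.4)/(50 + j95.6)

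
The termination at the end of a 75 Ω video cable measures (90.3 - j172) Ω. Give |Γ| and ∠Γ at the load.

Γ = (Z_L − Z_0)/(Z_L + Z_0) = (15.3 − j172)/(165.3 − j172)
|Γ| = 173/239 = 0.724

Γ ≈ 0.724 ∠ -38.8°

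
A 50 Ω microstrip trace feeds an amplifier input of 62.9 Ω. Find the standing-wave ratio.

VSWR ≈ 1.26

For a purely resistive load, VSWR = R_L/Z_0 or Z_0/R_L (whichever > 1) = 62.9/50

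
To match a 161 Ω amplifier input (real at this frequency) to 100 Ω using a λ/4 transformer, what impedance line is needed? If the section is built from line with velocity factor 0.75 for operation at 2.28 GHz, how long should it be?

Z_qwt = √(Z_0·R_L) = √(100 × 161) = √16100
λ = 0.75·c/f = 0.0987 m, so l = λ/4 = 0.0247 m

Z_qwt ≈ 127 Ω; length ≈ 2.47 cm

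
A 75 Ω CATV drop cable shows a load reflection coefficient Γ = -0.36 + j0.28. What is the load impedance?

Z_L = Z_0·(1 + Γ)/(1 − Γ) = 75·(0.64 + j0.28)/(1.36 − j0.28)

Z_L ≈ 30.8 + j21.8 Ω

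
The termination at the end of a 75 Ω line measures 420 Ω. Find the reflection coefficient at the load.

Γ = (Z_L − Z_0)/(Z_L + Z_0) = (420 − 75)/(420 + 75) = 345/495

Γ = 0.697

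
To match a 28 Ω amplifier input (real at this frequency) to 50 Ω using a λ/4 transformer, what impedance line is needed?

Z_qwt = √(Z_0·R_L) = √(50 × 28) = √1400

Z_qwt ≈ 37.4 Ω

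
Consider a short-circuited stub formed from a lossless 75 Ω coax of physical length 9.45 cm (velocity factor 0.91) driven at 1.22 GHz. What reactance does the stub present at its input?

X_in ≈ -39.8 Ω (capacitive)

λ = v/f = 0.91·c / 1.22 GHz = 0.224 m
βl = 2π·l/λ = 2π × 0.422 = 152°
tan(βl) = -0.531
For a short-circuited stub, Z_in = jZ_0·tan(βl)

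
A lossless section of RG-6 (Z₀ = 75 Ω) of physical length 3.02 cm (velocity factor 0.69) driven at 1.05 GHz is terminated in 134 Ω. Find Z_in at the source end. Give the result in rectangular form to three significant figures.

Z_in ≈ 54.1 − j31.1 Ω

λ = v/f = 0.69·c / 1.05 GHz = 0.197 m
βl = 2π·l/λ = 2π × 0.153 = 55.1°
tan(βl) = tan(55.1°) = 1.44
Z_in = Z_0·(Z_L + jZ_0·tanβl)/(Z_0 + jZ_L·tanβl)
     = 75·(134 + j108)/(75 + j192)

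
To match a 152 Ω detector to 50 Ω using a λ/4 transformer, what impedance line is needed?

Z_qwt ≈ 87.2 Ω

Z_qwt = √(Z_0·R_L) = √(50 × 152) = √7600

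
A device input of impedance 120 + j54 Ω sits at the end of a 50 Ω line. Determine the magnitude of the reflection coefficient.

Γ = (Z_L − Z_0)/(Z_L + Z_0) = (70 + j54)/(170 + j54)
|Γ| = 88.4/178

|Γ| ≈ 0.496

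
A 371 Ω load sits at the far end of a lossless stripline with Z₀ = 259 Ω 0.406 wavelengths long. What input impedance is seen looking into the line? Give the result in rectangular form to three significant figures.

βl = 2π × 0.406 = 146°
tan(βl) = tan(146°) = -0.67
Z_in = Z_0·(Z_L + jZ_0·tanβl)/(Z_0 + jZ_L·tanβl)
     = 259·(371 − j174)/(259 − j249)

Z_in ≈ 280 + j95 Ω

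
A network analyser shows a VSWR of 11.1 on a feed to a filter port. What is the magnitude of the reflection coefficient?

|Γ| = (S − 1)/(S + 1) = (11.1 − 1)/(11.1 + 1) = 10.1/12.1

|Γ| ≈ 0.835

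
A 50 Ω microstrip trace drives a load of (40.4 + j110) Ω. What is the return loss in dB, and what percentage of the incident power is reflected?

Γ = (-9.6 + j110)/(90.4 + j110), |Γ| = 0.776
RL = −20·log₁₀(0.776) = 2.21 dB
P_refl/P_inc = |Γ|² = 0.601

RL ≈ 2.21 dB; 60.1% of incident power reflected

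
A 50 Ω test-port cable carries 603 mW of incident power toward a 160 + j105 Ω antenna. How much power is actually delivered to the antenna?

|Γ| = |(110 + j105)/(210 + j105)| = 0.648
|Γ|² = 0.42
P_refl = |Γ|²·P_inc = 253 mW, P_del = (1 − |Γ|²)·P_inc = 350 mW

P_delivered ≈ 350 mW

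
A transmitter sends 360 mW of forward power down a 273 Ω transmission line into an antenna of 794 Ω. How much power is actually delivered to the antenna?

P_delivered ≈ 274 mW

Γ = (794 − 273)/(794 + 273) = 0.488
|Γ|² = 0.238
P_refl = |Γ|²·P_inc = 85.8 mW, P_del = (1 − |Γ|²)·P_inc = 274 mW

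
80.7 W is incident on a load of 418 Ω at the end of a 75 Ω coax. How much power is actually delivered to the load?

Γ = (418 − 75)/(418 + 75) = 0.696
|Γ|² = 0.484
P_refl = |Γ|²·P_inc = 39.1 W, P_del = (1 − |Γ|²)·P_inc = 41.6 W

P_delivered ≈ 41.6 W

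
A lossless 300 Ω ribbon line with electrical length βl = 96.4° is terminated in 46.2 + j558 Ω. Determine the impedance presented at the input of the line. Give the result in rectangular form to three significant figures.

tan(βl) = tan(96.4°) = -8.92
Z_in = Z_0·(Z_L + jZ_0·tanβl)/(Z_0 + jZ_L·tanβl)
     = 300·(46.2 − j2120)/(5270 − j412)

Z_in ≈ 12 − j119 Ω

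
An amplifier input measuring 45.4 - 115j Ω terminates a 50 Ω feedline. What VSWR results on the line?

Γ = (Z_L − Z_0)/(Z_L + Z_0) = (-4.6 − j115)/(95.4 − j115)
|Γ| = 115/149 = 0.77
VSWR = (1 + |Γ|)/(1 − |Γ|) = 1.77/0.23

VSWR ≈ 7.71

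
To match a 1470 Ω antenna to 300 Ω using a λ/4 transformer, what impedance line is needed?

Z_qwt = √(Z_0·R_L) = √(300 × 1470) = √441000

Z_qwt ≈ 664 Ω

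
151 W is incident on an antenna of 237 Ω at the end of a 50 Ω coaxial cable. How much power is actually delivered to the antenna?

P_delivered ≈ 86.9 W

Γ = (237 − 50)/(237 + 50) = 0.652
|Γ|² = 0.425
P_refl = |Γ|²·P_inc = 64.1 W, P_del = (1 − |Γ|²)·P_inc = 86.9 W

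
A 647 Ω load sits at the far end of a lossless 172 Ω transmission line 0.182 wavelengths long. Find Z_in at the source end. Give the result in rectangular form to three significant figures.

Z_in ≈ 54.4 − j71.7 Ω

βl = 2π × 0.182 = 65.5°
tan(βl) = tan(65.5°) = 2.2
Z_in = Z_0·(Z_L + jZ_0·tanβl)/(Z_0 + jZ_L·tanβl)
     = 172·(647 + j378)/(172 + j1420)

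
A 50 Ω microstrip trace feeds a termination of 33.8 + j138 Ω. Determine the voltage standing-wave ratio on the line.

Γ = (Z_L − Z_0)/(Z_L + Z_0) = (-16.2 + j138)/(83.8 + j138)
|Γ| = 139/161 = 0.861
VSWR = (1 + |Γ|)/(1 − |Γ|) = 1.86/0.139

VSWR ≈ 13.3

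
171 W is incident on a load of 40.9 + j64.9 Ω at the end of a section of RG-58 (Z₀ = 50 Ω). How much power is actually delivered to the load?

P_delivered ≈ 112 W

|Γ| = |(-9.1 + j64.9)/(90.9 + j64.9)| = 0.587
|Γ|² = 0.344
P_refl = |Γ|²·P_inc = 58.9 W, P_del = (1 − |Γ|²)·P_inc = 112 W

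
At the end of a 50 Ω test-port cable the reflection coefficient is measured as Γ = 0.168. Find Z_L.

Z_L = Z_0·(1 + Γ)/(1 − Γ) = 50·(1.17)/(0.832)

Z_L ≈ 70.2 Ω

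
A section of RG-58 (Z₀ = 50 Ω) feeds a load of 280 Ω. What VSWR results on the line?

VSWR ≈ 5.6

Γ = (280 − 50)/(280 + 50) = 0.697
VSWR = (1 + 0.697)/(1 − 0.697)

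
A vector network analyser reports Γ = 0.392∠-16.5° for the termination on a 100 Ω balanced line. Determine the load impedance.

Z_L = Z_0·(1 + Γ)/(1 − Γ) = 100·(1.38 − j0.111)/(0.624 + j0.111)

Z_L ≈ 211 − j55.4 Ω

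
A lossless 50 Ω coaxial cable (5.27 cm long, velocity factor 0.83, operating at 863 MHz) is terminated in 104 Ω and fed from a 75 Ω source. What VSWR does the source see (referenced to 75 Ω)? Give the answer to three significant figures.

VSWR ≈ 2.87

λ = v/f = 0.83·c / 863 MHz = 0.289 m
βl = 2π·l/λ = 2π × 0.183 = 65.8°
tan(βl) = 2.22
Z_in = Z_0·(Z_L + jZ_0·tanβl)/(Z_0 + jZ_L·tanβl) = 27.6 − j16.5 Ω
Γ_s = (Z_in − Z_s)/(Z_in + Z_s) = (-47.4 − j16.5)/(103 − j16.5), |Γ_s| = 0.483
VSWR = (1 + |Γ_s|)/(1 − |Γ_s|)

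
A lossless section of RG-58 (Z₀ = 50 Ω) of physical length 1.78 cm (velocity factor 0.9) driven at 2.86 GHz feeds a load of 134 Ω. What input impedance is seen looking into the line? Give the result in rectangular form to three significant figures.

Z_in ≈ 21.3 − j17.1 Ω

λ = v/f = 0.9·c / 2.86 GHz = 0.0944 m
βl = 2π·l/λ = 2π × 0.189 = 67.9°
tan(βl) = tan(67.9°) = 2.46
Z_in = Z_0·(Z_L + jZ_0·tanβl)/(Z_0 + jZ_L·tanβl)
     = 50·(134 + j123)/(50 + j330)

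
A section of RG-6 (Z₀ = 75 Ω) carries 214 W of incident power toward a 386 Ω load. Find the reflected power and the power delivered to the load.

P_reflected ≈ 97.4 W; P_delivered ≈ 117 W

Γ = (386 − 75)/(386 + 75) = 0.675
|Γ|² = 0.455
P_refl = |Γ|²·P_inc = 97.4 W, P_del = (1 − |Γ|²)·P_inc = 117 W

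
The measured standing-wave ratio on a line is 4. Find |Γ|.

|Γ| = (S − 1)/(S + 1) = (4 − 1)/(4 + 1) = 3/5

|Γ| ≈ 0.6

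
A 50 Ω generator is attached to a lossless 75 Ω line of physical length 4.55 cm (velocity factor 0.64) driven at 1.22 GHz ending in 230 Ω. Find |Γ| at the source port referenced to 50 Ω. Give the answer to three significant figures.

|Γ| ≈ 0.378

λ = v/f = 0.64·c / 1.22 GHz = 0.157 m
βl = 2π·l/λ = 2π × 0.289 = 104°
tan(βl) = -3.99
Z_in = Z_0·(Z_L + jZ_0·tanβl)/(Z_0 + jZ_L·tanβl) = 25.8 + j16.7 Ω
Γ_s = (Z_in − Z_s)/(Z_in + Z_s) = (-24.2 + j16.7)/(75.8 + j16.7), |Γ_s| = 0.378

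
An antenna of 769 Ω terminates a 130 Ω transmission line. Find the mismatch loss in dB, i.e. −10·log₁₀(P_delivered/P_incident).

Γ = (769 − 130)/(769 + 130) = 0.711
|Γ|² = 0.505, so P_del/P_inc = 1 − |Γ|² = 0.495
ML = −10·log₁₀(1 − |Γ|²)

mismatch loss ≈ 3.06 dB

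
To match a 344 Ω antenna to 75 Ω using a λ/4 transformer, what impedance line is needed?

Z_qwt = √(Z_0·R_L) = √(75 × 344) = √25800

Z_qwt ≈ 161 Ω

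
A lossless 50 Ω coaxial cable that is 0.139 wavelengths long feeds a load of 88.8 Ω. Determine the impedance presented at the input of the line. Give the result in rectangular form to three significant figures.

βl = 2π × 0.139 = 50°
tan(βl) = tan(50°) = 1.19
Z_in = Z_0·(Z_L + jZ_0·tanβl)/(Z_0 + jZ_L·tanβl)
     = 50·(88.8 + j59.7)/(50 + j106)

Z_in ≈ 39.2 − j23.4 Ω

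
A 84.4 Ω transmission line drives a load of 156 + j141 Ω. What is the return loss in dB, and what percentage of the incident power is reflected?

RL ≈ 4.92 dB; 32.2% of incident power reflected

Γ = (71.6 + j141)/(240.4 + j141), |Γ| = 0.567
RL = −20·log₁₀(0.567) = 4.92 dB
P_refl/P_inc = |Γ|² = 0.322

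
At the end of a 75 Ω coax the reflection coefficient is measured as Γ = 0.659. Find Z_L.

Z_L = Z_0·(1 + Γ)/(1 − Γ) = 75·(1.66)/(0.341)

Z_L ≈ 365 Ω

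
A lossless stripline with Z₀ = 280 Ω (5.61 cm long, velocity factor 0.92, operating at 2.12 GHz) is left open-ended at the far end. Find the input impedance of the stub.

Z_in ≈ +j604 Ω

λ = v/f = 0.92·c / 2.12 GHz = 0.13 m
βl = 2π·l/λ = 2π × 0.431 = 155°
tan(βl) = -0.464
For an open-ended stub, Z_in = −jZ_0·cot(βl) = −jZ_0/tan(βl)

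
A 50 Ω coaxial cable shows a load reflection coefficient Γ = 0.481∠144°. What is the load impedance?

Z_L = Z_0·(1 + Γ)/(1 − Γ) = 50·(0.611 + j0.283)/(1.39 − j0.283)

Z_L ≈ 19.1 + j14.1 Ω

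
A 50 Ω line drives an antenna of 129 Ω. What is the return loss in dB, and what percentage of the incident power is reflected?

RL ≈ 7.1 dB; 19.5% of incident power reflected

Γ = (129 − 50)/(129 + 50) = 0.441
RL = −20·log₁₀(0.441) = 7.1 dB
P_refl/P_inc = |Γ|² = 0.195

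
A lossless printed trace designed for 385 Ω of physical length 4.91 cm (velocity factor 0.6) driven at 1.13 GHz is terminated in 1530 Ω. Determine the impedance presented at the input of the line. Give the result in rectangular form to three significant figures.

Z_in ≈ 110 + j137 Ω

λ = v/f = 0.6·c / 1.13 GHz = 0.159 m
βl = 2π·l/λ = 2π × 0.308 = 111°
tan(βl) = tan(111°) = -2.61
Z_in = Z_0·(Z_L + jZ_0·tanβl)/(Z_0 + jZ_L·tanβl)
     = 385·(1530 − j1000)/(385 − j3990)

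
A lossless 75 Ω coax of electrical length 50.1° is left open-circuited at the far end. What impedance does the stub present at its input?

tan(βl) = 1.2
For an open-circuited stub, Z_in = −jZ_0·cot(βl) = −jZ_0/tan(βl)

Z_in ≈ −j62.7 Ω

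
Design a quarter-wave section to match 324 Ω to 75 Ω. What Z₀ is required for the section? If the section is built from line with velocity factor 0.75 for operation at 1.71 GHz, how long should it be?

Z_qwt = √(Z_0·R_L) = √(75 × 324) = √24300
λ = 0.75·c/f = 0.132 m, so l = λ/4 = 0.0329 m

Z_qwt ≈ 156 Ω; length ≈ 3.29 cm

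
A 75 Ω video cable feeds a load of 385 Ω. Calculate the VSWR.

VSWR ≈ 5.13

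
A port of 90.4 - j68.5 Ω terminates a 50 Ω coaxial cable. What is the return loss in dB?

RL ≈ 5.86 dB

Γ = (40.4 − j68.5)/(140.4 − j68.5), |Γ| = 0.509
RL = −20·log₁₀|Γ| = −20·log₁₀(0.509)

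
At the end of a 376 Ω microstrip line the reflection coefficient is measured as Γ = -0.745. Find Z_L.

Z_L ≈ 54.9 Ω

Z_L = Z_0·(1 + Γ)/(1 − Γ) = 376·(0.255)/(1.75)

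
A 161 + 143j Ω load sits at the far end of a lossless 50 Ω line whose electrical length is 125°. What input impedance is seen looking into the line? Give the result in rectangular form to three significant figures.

Z_in ≈ 10.4 + j23.5 Ω

tan(βl) = tan(125°) = -1.43
Z_in = Z_0·(Z_L + jZ_0·tanβl)/(Z_0 + jZ_L·tanβl)
     = 50·(161 + j71.6)/(254 − j230)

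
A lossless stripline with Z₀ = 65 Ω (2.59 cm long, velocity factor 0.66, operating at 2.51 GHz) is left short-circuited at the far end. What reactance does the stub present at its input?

λ = v/f = 0.66·c / 2.51 GHz = 0.0789 m
βl = 2π·l/λ = 2π × 0.328 = 118°
tan(βl) = -1.87
For a short-circuited stub, Z_in = jZ_0·tan(βl)

X_in ≈ -121 Ω (capacitive)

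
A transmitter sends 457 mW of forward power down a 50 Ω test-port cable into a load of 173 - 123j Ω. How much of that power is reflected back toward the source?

|Γ| = |(123 − j123)/(223 − j123)| = 0.683
|Γ|² = 0.467
P_refl = |Γ|²·P_inc = 213 mW, P_del = (1 − |Γ|²)·P_inc = 244 mW

P_reflected ≈ 213 mW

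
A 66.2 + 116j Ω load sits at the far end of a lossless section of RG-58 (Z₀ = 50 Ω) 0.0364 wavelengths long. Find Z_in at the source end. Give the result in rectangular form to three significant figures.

Z_in ≈ 228 + j125 Ω

βl = 2π × 0.0364 = 13.1°
tan(βl) = tan(13.1°) = 0.233
Z_in = Z_0·(Z_L + jZ_0·tanβl)/(Z_0 + jZ_L·tanβl)
     = 50·(66.2 + j128)/(23 + j15.4)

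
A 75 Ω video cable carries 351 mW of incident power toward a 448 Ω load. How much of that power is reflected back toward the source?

P_reflected ≈ 179 mW

Γ = (448 − 75)/(448 + 75) = 0.713
|Γ|² = 0.509
P_refl = |Γ|²·P_inc = 179 mW, P_del = (1 − |Γ|²)·P_inc = 172 mW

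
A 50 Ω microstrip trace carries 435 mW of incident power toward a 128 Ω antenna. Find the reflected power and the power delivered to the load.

Γ = (128 − 50)/(128 + 50) = 0.438
|Γ|² = 0.192
P_refl = |Γ|²·P_inc = 83.5 mW, P_del = (1 − |Γ|²)·P_inc = 351 mW

P_reflected ≈ 83.5 mW; P_delivered ≈ 351 mW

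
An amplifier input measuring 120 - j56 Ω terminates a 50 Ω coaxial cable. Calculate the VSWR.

Γ = (Z_L − Z_0)/(Z_L + Z_0) = (70 − j56)/(170 − j56)
|Γ| = 89.6/179 = 0.501
VSWR = (1 + |Γ|)/(1 − |Γ|) = 1.5/0.499

VSWR ≈ 3.01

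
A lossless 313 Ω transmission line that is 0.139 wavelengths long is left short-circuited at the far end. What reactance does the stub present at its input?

X_in ≈ 374 Ω (inductive)

βl = 2π × 0.139 = 50°
tan(βl) = 1.19
For a short-circuited stub, Z_in = jZ_0·tan(βl)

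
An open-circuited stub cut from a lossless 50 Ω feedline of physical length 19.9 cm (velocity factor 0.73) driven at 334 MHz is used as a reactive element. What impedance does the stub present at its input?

λ = v/f = 0.73·c / 334 MHz = 0.656 m
βl = 2π·l/λ = 2π × 0.303 = 109°
tan(βl) = -2.86
For an open-circuited stub, Z_in = −jZ_0·cot(βl) = −jZ_0/tan(βl)

Z_in ≈ +j17.5 Ω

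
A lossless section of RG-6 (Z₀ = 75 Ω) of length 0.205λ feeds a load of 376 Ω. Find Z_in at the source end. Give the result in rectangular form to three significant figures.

Z_in ≈ 16.2 − j20.9 Ω

βl = 2π × 0.205 = 73.8°
tan(βl) = tan(73.8°) = 3.44
Z_in = Z_0·(Z_L + jZ_0·tanβl)/(Z_0 + jZ_L·tanβl)
     = 75·(376 + j258)/(75 + j1290)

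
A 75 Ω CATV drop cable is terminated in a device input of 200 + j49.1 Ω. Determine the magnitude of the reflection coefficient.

Γ = (Z_L − Z_0)/(Z_L + Z_0) = (125 + j49.1)/(275 + j49.1)
|Γ| = 134/279

|Γ| ≈ 0.481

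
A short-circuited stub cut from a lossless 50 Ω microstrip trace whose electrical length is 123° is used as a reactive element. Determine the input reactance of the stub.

tan(βl) = -1.54
For a short-circuited stub, Z_in = jZ_0·tan(βl)

X_in ≈ -77 Ω (capacitive)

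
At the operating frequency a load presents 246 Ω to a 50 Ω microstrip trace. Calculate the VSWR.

For a purely resistive load, VSWR = R_L/Z_0 or Z_0/R_L (whichever > 1) = 246/50

VSWR ≈ 4.92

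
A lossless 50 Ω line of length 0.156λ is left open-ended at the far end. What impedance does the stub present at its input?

βl = 2π × 0.156 = 56.2°
tan(βl) = 1.49
For an open-ended stub, Z_in = −jZ_0·cot(βl) = −jZ_0/tan(βl)

Z_in ≈ −j33.5 Ω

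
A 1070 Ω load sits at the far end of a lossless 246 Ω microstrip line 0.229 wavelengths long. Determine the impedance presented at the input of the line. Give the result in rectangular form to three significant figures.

βl = 2π × 0.229 = 82.4°
tan(βl) = tan(82.4°) = 7.53
Z_in = Z_0·(Z_L + jZ_0·tanβl)/(Z_0 + jZ_L·tanβl)
     = 246·(1070 + j1850)/(246 + j8060)

Z_in ≈ 57.5 − j30.9 Ω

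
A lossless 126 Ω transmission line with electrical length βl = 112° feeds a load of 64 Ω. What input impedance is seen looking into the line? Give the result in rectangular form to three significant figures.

tan(βl) = tan(112°) = -2.48
Z_in = Z_0·(Z_L + jZ_0·tanβl)/(Z_0 + jZ_L·tanβl)
     = 126·(64 − j312)/(126 − j158)

Z_in ≈ 177 − j89.7 Ω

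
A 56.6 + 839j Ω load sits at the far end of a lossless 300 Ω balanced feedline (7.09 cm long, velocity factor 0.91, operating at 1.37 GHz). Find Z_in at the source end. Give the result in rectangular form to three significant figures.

λ = v/f = 0.91·c / 1.37 GHz = 0.199 m
βl = 2π·l/λ = 2π × 0.356 = 128°
tan(βl) = tan(128°) = -1.28
Z_in = Z_0·(Z_L + jZ_0·tanβl)/(Z_0 + jZ_L·tanβl)
     = 300·(56.6 + j456)/(1370 − j72.2)

Z_in ≈ 7.11 + j100 Ω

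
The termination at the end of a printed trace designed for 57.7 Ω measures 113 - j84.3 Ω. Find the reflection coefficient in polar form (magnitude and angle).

Γ ≈ 0.53 ∠ -30.5°

Γ = (Z_L − Z_0)/(Z_L + Z_0) = (55.3 − j84.3)/(170.7 − j84.3)
|Γ| = 101/190 = 0.53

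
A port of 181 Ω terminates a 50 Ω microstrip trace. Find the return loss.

Γ = (181 − 50)/(181 + 50) = 0.567
RL = −20·log₁₀|Γ| = −20·log₁₀(0.567)

RL ≈ 4.93 dB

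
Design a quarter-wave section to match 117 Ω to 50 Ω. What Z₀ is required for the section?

Z_qwt ≈ 76.5 Ω

Z_qwt = √(Z_0·R_L) = √(50 × 117) = √5850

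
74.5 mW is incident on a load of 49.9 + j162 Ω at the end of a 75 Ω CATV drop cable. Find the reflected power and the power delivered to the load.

P_reflected ≈ 47.8 mW; P_delivered ≈ 26.7 mW

|Γ| = |(-25.1 + j162)/(124.9 + j162)| = 0.801
|Γ|² = 0.642
P_refl = |Γ|²·P_inc = 47.8 mW, P_del = (1 − |Γ|²)·P_inc = 26.7 mW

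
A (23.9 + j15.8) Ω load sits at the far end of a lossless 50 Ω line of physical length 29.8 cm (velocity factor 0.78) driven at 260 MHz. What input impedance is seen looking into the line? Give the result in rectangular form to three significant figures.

Z_in ≈ 31.6 − j29.8 Ω

λ = v/f = 0.78·c / 260 MHz = 0.9 m
βl = 2π·l/λ = 2π × 0.331 = 119°
tan(βl) = tan(119°) = -1.79
Z_in = Z_0·(Z_L + jZ_0·tanβl)/(Z_0 + jZ_L·tanβl)
     = 50·(23.9 − j73.7)/(78.3 − j42.8)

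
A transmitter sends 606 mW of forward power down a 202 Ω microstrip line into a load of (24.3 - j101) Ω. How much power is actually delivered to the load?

P_delivered ≈ 194 mW

|Γ| = |(-177.7 − j101)/(226.3 − j101)| = 0.825
|Γ|² = 0.68
P_refl = |Γ|²·P_inc = 412 mW, P_del = (1 − |Γ|²)·P_inc = 194 mW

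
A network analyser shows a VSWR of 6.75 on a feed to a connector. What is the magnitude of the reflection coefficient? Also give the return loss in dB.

|Γ| ≈ 0.742; return loss ≈ 2.59 dB

|Γ| = (S − 1)/(S + 1) = (6.75 − 1)/(6.75 + 1) = 5.75/7.75
RL = −20·log₁₀|Γ| = −20·log₁₀(0.742)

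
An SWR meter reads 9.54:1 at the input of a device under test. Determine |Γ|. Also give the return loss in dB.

|Γ| = (S − 1)/(S + 1) = (9.54 − 1)/(9.54 + 1) = 8.54/10.5
RL = −20·log₁₀|Γ| = −20·log₁₀(0.81)

|Γ| ≈ 0.81; return loss ≈ 1.83 dB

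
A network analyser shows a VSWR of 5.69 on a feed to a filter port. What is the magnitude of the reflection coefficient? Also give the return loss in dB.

|Γ| = (S − 1)/(S + 1) = (5.69 − 1)/(5.69 + 1) = 4.69/6.69
RL = −20·log₁₀|Γ| = −20·log₁₀(0.701)

|Γ| ≈ 0.701; return loss ≈ 3.09 dB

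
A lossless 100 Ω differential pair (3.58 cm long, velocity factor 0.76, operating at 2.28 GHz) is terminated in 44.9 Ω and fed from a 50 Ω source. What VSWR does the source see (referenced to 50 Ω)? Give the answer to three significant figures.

λ = v/f = 0.76·c / 2.28 GHz = 0.1 m
βl = 2π·l/λ = 2π × 0.358 = 129°
tan(βl) = -1.24
Z_in = Z_0·(Z_L + jZ_0·tanβl)/(Z_0 + jZ_L·tanβl) = 87 − j75.6 Ω
Γ_s = (Z_in − Z_s)/(Z_in + Z_s) = (37 − j75.6)/(137 − j75.6), |Γ_s| = 0.538
VSWR = (1 + |Γ_s|)/(1 − |Γ_s|)

VSWR ≈ 3.33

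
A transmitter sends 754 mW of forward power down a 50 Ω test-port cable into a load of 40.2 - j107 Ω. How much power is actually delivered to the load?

P_delivered ≈ 310 mW

|Γ| = |(-9.8 − j107)/(90.2 − j107)| = 0.768
|Γ|² = 0.589
P_refl = |Γ|²·P_inc = 444 mW, P_del = (1 − |Γ|²)·P_inc = 310 mW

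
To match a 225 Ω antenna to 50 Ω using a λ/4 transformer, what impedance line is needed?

Z_qwt ≈ 106 Ω

Z_qwt = √(Z_0·R_L) = √(50 × 225) = √11250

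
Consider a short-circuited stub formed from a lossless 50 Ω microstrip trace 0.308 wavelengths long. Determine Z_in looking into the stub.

βl = 2π × 0.308 = 111°
tan(βl) = -2.62
For a short-circuited stub, Z_in = jZ_0·tan(βl)

Z_in ≈ −j131 Ω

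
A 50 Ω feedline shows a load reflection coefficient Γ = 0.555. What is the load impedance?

Z_L ≈ 175 Ω

Z_L = Z_0·(1 + Γ)/(1 − Γ) = 50·(1.56)/(0.445)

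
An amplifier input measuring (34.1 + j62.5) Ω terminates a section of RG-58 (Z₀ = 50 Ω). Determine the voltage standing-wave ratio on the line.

VSWR ≈ 4.2

Γ = (Z_L − Z_0)/(Z_L + Z_0) = (-15.9 + j62.5)/(84.1 + j62.5)
|Γ| = 64.5/105 = 0.615
VSWR = (1 + |Γ|)/(1 − |Γ|) = 1.62/0.385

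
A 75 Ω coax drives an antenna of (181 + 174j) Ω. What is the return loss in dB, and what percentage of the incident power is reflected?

Γ = (106 + j174)/(256 + j174), |Γ| = 0.658
RL = −20·log₁₀(0.658) = 3.63 dB
P_refl/P_inc = |Γ|² = 0.433

RL ≈ 3.63 dB; 43.3% of incident power reflected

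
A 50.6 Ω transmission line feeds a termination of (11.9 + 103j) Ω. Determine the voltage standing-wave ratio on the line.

Γ = (Z_L − Z_0)/(Z_L + Z_0) = (-38.7 + j103)/(62.5 + j103)
|Γ| = 110/120 = 0.913
VSWR = (1 + |Γ|)/(1 − |Γ|) = 1.91/0.0867

VSWR ≈ 22.1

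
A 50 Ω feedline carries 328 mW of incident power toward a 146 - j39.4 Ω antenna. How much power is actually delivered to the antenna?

|Γ| = |(96 − j39.4)/(196 − j39.4)| = 0.519
|Γ|² = 0.269
P_refl = |Γ|²·P_inc = 88.4 mW, P_del = (1 − |Γ|²)·P_inc = 240 mW

P_delivered ≈ 240 mW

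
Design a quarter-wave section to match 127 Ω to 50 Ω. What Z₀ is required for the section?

Z_qwt ≈ 79.7 Ω

Z_qwt = √(Z_0·R_L) = √(50 × 127) = √6350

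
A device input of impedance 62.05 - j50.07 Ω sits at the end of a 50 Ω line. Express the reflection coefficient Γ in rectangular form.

Γ ≈ 0.256 − j0.332

Γ = (Z_L − Z_0)/(Z_L + Z_0) = (12.05 − j50.07)/(112 − j50.07)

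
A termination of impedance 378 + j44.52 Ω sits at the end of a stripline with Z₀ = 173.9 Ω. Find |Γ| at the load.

Γ = (Z_L − Z_0)/(Z_L + Z_0) = (204.1 + j44.52)/(551.9 + j44.52)
|Γ| = 209/554

|Γ| ≈ 0.377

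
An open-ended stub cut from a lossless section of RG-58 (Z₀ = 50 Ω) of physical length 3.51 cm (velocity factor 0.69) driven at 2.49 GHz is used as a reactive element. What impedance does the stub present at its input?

λ = v/f = 0.69·c / 2.49 GHz = 0.0831 m
βl = 2π·l/λ = 2π × 0.422 = 152°
tan(βl) = -0.532
For an open-ended stub, Z_in = −jZ_0·cot(βl) = −jZ_0/tan(βl)

Z_in ≈ +j94 Ω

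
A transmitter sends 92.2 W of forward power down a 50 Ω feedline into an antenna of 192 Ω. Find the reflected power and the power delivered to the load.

P_reflected ≈ 31.7 W; P_delivered ≈ 60.5 W

Γ = (192 − 50)/(192 + 50) = 0.587
|Γ|² = 0.344
P_refl = |Γ|²·P_inc = 31.7 W, P_del = (1 − |Γ|²)·P_inc = 60.5 W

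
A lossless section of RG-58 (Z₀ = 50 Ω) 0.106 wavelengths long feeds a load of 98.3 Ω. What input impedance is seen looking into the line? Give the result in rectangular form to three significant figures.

Z_in ≈ 46.9 − j33.2 Ω

βl = 2π × 0.106 = 38.2°
tan(βl) = tan(38.2°) = 0.786
Z_in = Z_0·(Z_L + jZ_0·tanβl)/(Z_0 + jZ_L·tanβl)
     = 50·(98.3 + j39.3)/(50 + j77.2)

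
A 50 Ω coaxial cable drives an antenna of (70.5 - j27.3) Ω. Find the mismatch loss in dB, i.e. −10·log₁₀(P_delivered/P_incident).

mismatch loss ≈ 0.345 dB

Γ = (20.5 − j27.3)/(120.5 − j27.3), |Γ| = 0.276
|Γ|² = 0.0764, so P_del/P_inc = 1 − |Γ|² = 0.924
ML = −10·log₁₀(1 − |Γ|²)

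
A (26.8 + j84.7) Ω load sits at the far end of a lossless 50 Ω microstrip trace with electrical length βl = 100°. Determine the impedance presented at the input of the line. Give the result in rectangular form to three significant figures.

Z_in ≈ 7.3 − j16.7 Ω

tan(βl) = tan(100°) = -5.67
Z_in = Z_0·(Z_L + jZ_0·tanβl)/(Z_0 + jZ_L·tanβl)
     = 50·(26.8 − j199)/(530 − j152)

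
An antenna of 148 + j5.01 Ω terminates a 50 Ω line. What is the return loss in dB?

RL ≈ 6.1 dB

Γ = (98 + j5.01)/(198 + j5.01), |Γ| = 0.495
RL = −20·log₁₀|Γ| = −20·log₁₀(0.495)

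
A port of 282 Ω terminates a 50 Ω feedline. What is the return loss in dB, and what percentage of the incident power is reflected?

Γ = (282 − 50)/(282 + 50) = 0.699
RL = −20·log₁₀(0.699) = 3.11 dB
P_refl/P_inc = |Γ|² = 0.488

RL ≈ 3.11 dB; 48.8% of incident power reflected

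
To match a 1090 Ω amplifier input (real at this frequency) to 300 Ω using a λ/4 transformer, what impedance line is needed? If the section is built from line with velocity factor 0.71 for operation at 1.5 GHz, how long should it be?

Z_qwt ≈ 572 Ω; length ≈ 3.55 cm

Z_qwt = √(Z_0·R_L) = √(300 × 1090) = √327000
λ = 0.71·c/f = 0.142 m, so l = λ/4 = 0.0355 m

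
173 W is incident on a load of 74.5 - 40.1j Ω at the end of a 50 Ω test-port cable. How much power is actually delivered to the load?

P_delivered ≈ 151 W

|Γ| = |(24.5 − j40.1)/(124.5 − j40.1)| = 0.359
|Γ|² = 0.129
P_refl = |Γ|²·P_inc = 22.3 W, P_del = (1 − |Γ|²)·P_inc = 151 W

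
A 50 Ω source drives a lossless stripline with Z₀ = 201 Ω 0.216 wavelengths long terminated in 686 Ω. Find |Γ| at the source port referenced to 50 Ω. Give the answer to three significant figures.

βl = 2π × 0.216 = 77.8°
tan(βl) = 4.61
Z_in = Z_0·(Z_L + jZ_0·tanβl)/(Z_0 + jZ_L·tanβl) = 61.4 − j39.7 Ω
Γ_s = (Z_in − Z_s)/(Z_in + Z_s) = (11.4 − j39.7)/(111 − j39.7), |Γ_s| = 0.349

|Γ| ≈ 0.349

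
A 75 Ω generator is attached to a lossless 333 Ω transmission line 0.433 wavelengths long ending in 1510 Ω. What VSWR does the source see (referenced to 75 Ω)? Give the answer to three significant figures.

βl = 2π × 0.433 = 156°
tan(βl) = -0.448
Z_in = Z_0·(Z_L + jZ_0·tanβl)/(Z_0 + jZ_L·tanβl) = 354 + j569 Ω
Γ_s = (Z_in − Z_s)/(Z_in + Z_s) = (279 + j569)/(429 + j569), |Γ_s| = 0.889
VSWR = (1 + |Γ_s|)/(1 − |Γ_s|)

VSWR ≈ 17.1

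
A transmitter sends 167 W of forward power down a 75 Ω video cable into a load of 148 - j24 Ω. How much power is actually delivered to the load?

|Γ| = |(73 − j24)/(223 − j24)| = 0.343
|Γ|² = 0.117
P_refl = |Γ|²·P_inc = 19.6 W, P_del = (1 − |Γ|²)·P_inc = 147 W

P_delivered ≈ 147 W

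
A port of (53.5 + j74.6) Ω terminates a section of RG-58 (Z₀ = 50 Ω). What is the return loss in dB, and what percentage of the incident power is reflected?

Γ = (3.5 + j74.6)/(103.5 + j74.6), |Γ| = 0.585
RL = −20·log₁₀(0.585) = 4.65 dB
P_refl/P_inc = |Γ|² = 0.343

RL ≈ 4.65 dB; 34.3% of incident power reflected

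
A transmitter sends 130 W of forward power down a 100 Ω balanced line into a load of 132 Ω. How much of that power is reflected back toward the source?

P_reflected ≈ 2.47 W

Γ = (132 − 100)/(132 + 100) = 0.138
|Γ|² = 0.019
P_refl = |Γ|²·P_inc = 2.47 W, P_del = (1 − |Γ|²)·P_inc = 128 W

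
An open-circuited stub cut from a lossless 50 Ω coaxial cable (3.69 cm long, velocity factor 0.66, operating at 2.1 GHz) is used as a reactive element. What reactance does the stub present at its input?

λ = v/f = 0.66·c / 2.1 GHz = 0.0943 m
βl = 2π·l/λ = 2π × 0.391 = 141°
tan(βl) = -0.813
For an open-circuited stub, Z_in = −jZ_0·cot(βl) = −jZ_0/tan(βl)

X_in ≈ 61.5 Ω (inductive)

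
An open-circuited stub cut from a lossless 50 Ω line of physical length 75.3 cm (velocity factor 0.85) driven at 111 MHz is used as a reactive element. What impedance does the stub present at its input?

Z_in ≈ +j26.6 Ω

λ = v/f = 0.85·c / 111 MHz = 2.3 m
βl = 2π·l/λ = 2π × 0.328 = 118°
tan(βl) = -1.88
For an open-circuited stub, Z_in = −jZ_0·cot(βl) = −jZ_0/tan(βl)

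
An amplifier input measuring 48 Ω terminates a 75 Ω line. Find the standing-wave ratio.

VSWR ≈ 1.56

For a purely resistive load, VSWR = R_L/Z_0 or Z_0/R_L (whichever > 1) = 75/48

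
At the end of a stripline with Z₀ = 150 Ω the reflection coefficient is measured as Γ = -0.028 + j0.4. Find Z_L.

Z_L = Z_0·(1 + Γ)/(1 − Γ) = 150·(0.972 + j0.4)/(1.03 − j0.4)

Z_L ≈ 103 + j98.6 Ω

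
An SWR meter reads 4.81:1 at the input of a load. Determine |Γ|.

|Γ| = (S − 1)/(S + 1) = (4.81 − 1)/(4.81 + 1) = 3.81/5.81

|Γ| ≈ 0.656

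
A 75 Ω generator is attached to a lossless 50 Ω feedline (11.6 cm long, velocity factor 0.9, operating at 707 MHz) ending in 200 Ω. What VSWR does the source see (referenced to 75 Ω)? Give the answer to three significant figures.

λ = v/f = 0.9·c / 707 MHz = 0.382 m
βl = 2π·l/λ = 2π × 0.304 = 109°
tan(βl) = -2.85
Z_in = Z_0·(Z_L + jZ_0·tanβl)/(Z_0 + jZ_L·tanβl) = 13.9 + j16.3 Ω
Γ_s = (Z_in − Z_s)/(Z_in + Z_s) = (-61.1 + j16.3)/(88.9 + j16.3), |Γ_s| = 0.699
VSWR = (1 + |Γ_s|)/(1 − |Γ_s|)

VSWR ≈ 5.65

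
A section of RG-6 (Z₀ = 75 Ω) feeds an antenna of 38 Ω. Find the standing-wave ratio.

VSWR ≈ 1.97

For a purely resistive load, VSWR = R_L/Z_0 or Z_0/R_L (whichever > 1) = 75/38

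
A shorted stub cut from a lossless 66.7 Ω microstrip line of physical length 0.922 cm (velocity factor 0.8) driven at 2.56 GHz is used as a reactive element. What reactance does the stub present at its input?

λ = v/f = 0.8·c / 2.56 GHz = 0.0938 m
βl = 2π·l/λ = 2π × 0.0983 = 35.4°
tan(βl) = 0.711
For a shorted stub, Z_in = jZ_0·tan(βl)

X_in ≈ 47.4 Ω (inductive)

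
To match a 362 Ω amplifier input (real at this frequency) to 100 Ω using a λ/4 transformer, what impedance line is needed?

Z_qwt = √(Z_0·R_L) = √(100 × 362) = √36200

Z_qwt ≈ 190 Ω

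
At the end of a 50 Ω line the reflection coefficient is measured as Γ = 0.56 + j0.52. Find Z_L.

Z_L = Z_0·(1 + Γ)/(1 − Γ) = 50·(1.56 + j0.52)/(0.44 − j0.52)

Z_L ≈ 44.8 + j112 Ω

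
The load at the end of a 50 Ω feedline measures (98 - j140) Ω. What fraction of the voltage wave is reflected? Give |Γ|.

|Γ| ≈ 0.726

Γ = (Z_L − Z_0)/(Z_L + Z_0) = (48 − j140)/(148 − j140)
|Γ| = 148/204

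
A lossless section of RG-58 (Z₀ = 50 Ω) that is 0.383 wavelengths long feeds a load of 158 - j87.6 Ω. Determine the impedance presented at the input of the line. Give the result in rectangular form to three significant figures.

Z_in ≈ 33.8 + j62.2 Ω

βl = 2π × 0.383 = 138°
tan(βl) = tan(138°) = -0.904
Z_in = Z_0·(Z_L + jZ_0·tanβl)/(Z_0 + jZ_L·tanβl)
     = 50·(158 − j133)/(-29.2 − j143)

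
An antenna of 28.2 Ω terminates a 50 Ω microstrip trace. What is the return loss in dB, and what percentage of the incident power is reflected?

RL ≈ 11.1 dB; 7.77% of incident power reflected

Γ = (28.2 − 50)/(28.2 + 50) = -0.279
RL = −20·log₁₀(0.279) = 11.1 dB
P_refl/P_inc = |Γ|² = 0.0777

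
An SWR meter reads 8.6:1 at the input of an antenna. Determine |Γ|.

|Γ| ≈ 0.792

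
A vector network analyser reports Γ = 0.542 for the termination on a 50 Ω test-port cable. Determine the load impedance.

Z_L ≈ 168 Ω

Z_L = Z_0·(1 + Γ)/(1 − Γ) = 50·(1.54)/(0.458)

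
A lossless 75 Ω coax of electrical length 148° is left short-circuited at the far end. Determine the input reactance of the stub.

X_in ≈ -46.9 Ω (capacitive)

tan(βl) = -0.625
For a short-circuited stub, Z_in = jZ_0·tan(βl)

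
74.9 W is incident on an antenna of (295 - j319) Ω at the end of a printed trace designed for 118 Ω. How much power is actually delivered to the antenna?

|Γ| = |(177 − j319)/(413 − j319)| = 0.699
|Γ|² = 0.489
P_refl = |Γ|²·P_inc = 36.6 W, P_del = (1 − |Γ|²)·P_inc = 38.3 W

P_delivered ≈ 38.3 W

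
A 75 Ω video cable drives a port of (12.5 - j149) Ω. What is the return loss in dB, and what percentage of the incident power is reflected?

Γ = (-62.5 − j149)/(87.5 − j149), |Γ| = 0.935
RL = −20·log₁₀(0.935) = 0.583 dB
P_refl/P_inc = |Γ|² = 0.874

RL ≈ 0.583 dB; 87.4% of incident power reflected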